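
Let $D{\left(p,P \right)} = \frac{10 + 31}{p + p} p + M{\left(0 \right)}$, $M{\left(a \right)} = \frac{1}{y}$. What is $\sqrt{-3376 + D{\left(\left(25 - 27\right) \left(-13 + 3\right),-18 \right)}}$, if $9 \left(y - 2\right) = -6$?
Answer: $\frac{3 i \sqrt{1491}}{2} \approx 57.92 i$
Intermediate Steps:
$y = \frac{4}{3}$ ($y = 2 + \frac{1}{9} \left(-6\right) = 2 - \frac{2}{3} = \frac{4}{3} \approx 1.3333$)
$M{\left(a \right)} = \frac{3}{4}$ ($M{\left(a \right)} = \frac{1}{\frac{4}{3}} = \frac{3}{4}$)
$D{\left(p,P \right)} = \frac{85}{4}$ ($D{\left(p,P \right)} = \frac{10 + 31}{p + p} p + \frac{3}{4} = \frac{41}{2 p} p + \frac{3}{4} = \frac{41}{2} + \frac{3}{4} = \frac{85}{4}$)
$\sqrt{-3376 + D{\left(\left(25 - 27\right) \left(-13 + 3\right),-18 \right)}} = \sqrt{-3376 + \frac{85}{4}} = \sqrt{- \frac{13419}{4}} = \frac{3 i \sqrt{1491}}{2}$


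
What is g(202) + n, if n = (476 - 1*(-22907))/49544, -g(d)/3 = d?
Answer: -30000281/49544 ≈ -605.53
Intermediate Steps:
g(d) = -3*d
n = 23383/49544 (n = (476 + 22907)*(1/49544) = 23383*(1/49544) = 23383/49544 ≈ 0.47196)
g(202) + n = -3*202 + 23383/49544 = -606 + 23383/49544 = -30000281/49544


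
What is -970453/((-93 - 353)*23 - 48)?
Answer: 970453/10306 ≈ 94.164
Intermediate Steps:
-970453/((-93 - 353)*23 - 48) = -970453/(-446*23 - 48) = -970453/(-10258 - 48) = -970453/(-10306) = -970453*(-1/10306) = 970453/10306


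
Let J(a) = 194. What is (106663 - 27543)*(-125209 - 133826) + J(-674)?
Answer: -20494849006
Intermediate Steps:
(106663 - 27543)*(-125209 - 133826) + J(-674) = (106663 - 27543)*(-125209 - 133826) + 194 = 79120*(-259035) + 194 = -20494849200 + 194 = -20494849006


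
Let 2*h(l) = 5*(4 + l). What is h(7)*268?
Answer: 7370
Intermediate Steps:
h(l) = 10 + 5*l/2 (h(l) = (5*(4 + l))/2 = (20 + 5*l)/2 = 10 + 5*l/2)
h(7)*268 = (10 + (5/2)*7)*268 = (10 + 35/2)*268 = (55/2)*268 = 7370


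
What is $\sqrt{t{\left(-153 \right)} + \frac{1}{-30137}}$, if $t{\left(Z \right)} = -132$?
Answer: $\frac{17 i \sqrt{414835805}}{30137} \approx 11.489 i$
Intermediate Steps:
$\sqrt{t{\left(-153 \right)} + \frac{1}{-30137}} = \sqrt{-132 + \frac{1}{-30137}} = \sqrt{-132 - \frac{1}{30137}} = \sqrt{- \frac{3978085}{30137}} = \frac{17 i \sqrt{414835805}}{30137}$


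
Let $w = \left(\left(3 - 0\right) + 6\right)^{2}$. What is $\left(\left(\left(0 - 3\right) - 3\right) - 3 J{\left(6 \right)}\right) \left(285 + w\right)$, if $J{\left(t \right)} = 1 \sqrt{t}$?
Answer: $-2196 - 1098 \sqrt{6} \approx -4885.5$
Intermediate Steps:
$J{\left(t \right)} = \sqrt{t}$
$w = 81$ ($w = \left(\left(3 + 0\right) + 6\right)^{2} = \left(3 + 6\right)^{2} = 9^{2} = 81$)
$\left(\left(\left(0 - 3\right) - 3\right) - 3 J{\left(6 \right)}\right) \left(285 + w\right) = \left(\left(\left(0 - 3\right) - 3\right) - 3 \sqrt{6}\right) \left(285 + 81\right) = \left(\left(-3 - 3\right) - 3 \sqrt{6}\right) 366 = \left(-6 - 3 \sqrt{6}\right) 366 = -2196 - 1098 \sqrt{6}$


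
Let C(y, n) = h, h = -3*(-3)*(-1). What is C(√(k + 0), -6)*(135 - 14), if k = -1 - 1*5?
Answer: -1089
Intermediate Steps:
k = -6 (k = -1 - 5 = -6)
h = -9 (h = 9*(-1) = -9)
C(y, n) = -9
C(√(k + 0), -6)*(135 - 14) = -9*(135 - 14) = -9*121 = -1089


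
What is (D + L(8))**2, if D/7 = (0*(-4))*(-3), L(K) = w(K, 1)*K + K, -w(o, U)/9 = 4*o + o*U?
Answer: 8248384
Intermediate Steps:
w(o, U) = -36*o - 9*U*o (w(o, U) = -9*(4*o + o*U) = -9*(4*o + U*o) = -36*o - 9*U*o)
L(K) = K - 45*K**2 (L(K) = (-9*K*(4 + 1))*K + K = (-9*K*5)*K + K = (-45*K)*K + K = -45*K**2 + K = K - 45*K**2)
D = 0 (D = 7*((0*(-4))*(-3)) = 7*(0*(-3)) = 7*0 = 0)
(D + L(8))**2 = (0 + 8*(1 - 45*8))**2 = (0 + 8*(1 - 360))**2 = (0 + 8*(-359))**2 = (0 - 2872)**2 = (-2872)**2 = 8248384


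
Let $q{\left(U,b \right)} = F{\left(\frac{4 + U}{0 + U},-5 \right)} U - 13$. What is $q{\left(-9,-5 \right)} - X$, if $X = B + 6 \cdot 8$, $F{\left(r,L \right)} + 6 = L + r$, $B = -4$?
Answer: $37$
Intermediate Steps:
$F{\left(r,L \right)} = -6 + L + r$ ($F{\left(r,L \right)} = -6 + \left(L + r\right) = -6 + L + r$)
$q{\left(U,b \right)} = -13 + U \left(-11 + \frac{4 + U}{U}\right)$ ($q{\left(U,b \right)} = \left(-6 - 5 + \frac{4 + U}{0 + U}\right) U - 13 = \left(-6 - 5 + \frac{4 + U}{U}\right) U - 13 = \left(-11 + \frac{4 + U}{U}\right) U - 13 = U \left(-11 + \frac{4 + U}{U}\right) - 13 = -13 + U \left(-11 + \frac{4 + U}{U}\right)$)
$X = 44$ ($X = -4 + 6 \cdot 8 = -4 + 48 = 44$)
$q{\left(-9,-5 \right)} - X = \left(-9 - -90\right) - 44 = \left(-9 + 90\right) - 44 = 81 - 44 = 37$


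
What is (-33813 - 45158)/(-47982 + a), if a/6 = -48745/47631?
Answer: 1253822567/761907704 ≈ 1.6456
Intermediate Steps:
a = -97490/15877 (a = 6*(-48745/47631) = -97490/15877 ≈ -6.1403)
(-33813 - 45158)/(-47982 + a) = (-33813 - 45158)/(-47982 - 97490/15877) = -78971/(-761907704/15877) = -78971*(-15877/761907704) = 1253822567/761907704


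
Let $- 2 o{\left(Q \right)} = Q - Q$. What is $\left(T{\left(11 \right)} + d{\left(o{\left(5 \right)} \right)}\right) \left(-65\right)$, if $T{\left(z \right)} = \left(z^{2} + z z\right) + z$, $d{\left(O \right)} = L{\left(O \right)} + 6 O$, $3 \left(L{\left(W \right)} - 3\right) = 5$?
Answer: $- \frac{50245}{3} \approx -16748.0$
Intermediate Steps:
$o{\left(Q \right)} = 0$ ($o{\left(Q \right)} = - \frac{Q - Q}{2} = \left(- \frac{1}{2}\right) 0 = 0$)
$L{\left(W \right)} = \frac{14}{3}$ ($L{\left(W \right)} = 3 + \frac{1}{3} \cdot 5 = 3 + \frac{5}{3} = \frac{14}{3}$)
$d{\left(O \right)} = \frac{14}{3} + 6 O$
$T{\left(z \right)} = z + 2 z^{2}$ ($T{\left(z \right)} = \left(z^{2} + z^{2}\right) + z = 2 z^{2} + z = z + 2 z^{2}$)
$\left(T{\left(11 \right)} + d{\left(o{\left(5 \right)} \right)}\right) \left(-65\right) = \left(11 \left(1 + 2 \cdot 11\right) + \left(\frac{14}{3} + 6 \cdot 0\right)\right) \left(-65\right) = \left(11 \left(1 + 22\right) + \left(\frac{14}{3} + 0\right)\right) \left(-65\right) = \left(11 \cdot 23 + \frac{14}{3}\right) \left(-65\right) = \left(253 + \frac{14}{3}\right) \left(-65\right) = \frac{773}{3} \left(-65\right) = - \frac{50245}{3}$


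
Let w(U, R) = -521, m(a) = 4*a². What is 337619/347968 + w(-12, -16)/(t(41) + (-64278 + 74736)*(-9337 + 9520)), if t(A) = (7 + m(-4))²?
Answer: 647660614917/667700136640 ≈ 0.96999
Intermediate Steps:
t(A) = 5041 (t(A) = (7 + 4*(-4)²)² = (7 + 4*16)² = (7 + 64)² = 71² = 5041)
337619/347968 + w(-12, -16)/(t(41) + (-64278 + 74736)*(-9337 + 9520)) = 337619/347968 - 521/(5041 + (-64278 + 74736)*(-9337 + 9520)) = 337619*(1/347968) - 521/(5041 + 10458*183) = 337619/347968 - 521/(5041 + 1913814) = 337619/347968 - 521/1918855 = 647660614917/667700136640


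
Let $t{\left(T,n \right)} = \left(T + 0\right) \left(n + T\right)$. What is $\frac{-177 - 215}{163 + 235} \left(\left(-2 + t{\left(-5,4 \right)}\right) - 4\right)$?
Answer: $\frac{196}{199} \approx 0.98492$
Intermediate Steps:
$t{\left(T,n \right)} = T \left(T + n\right)$
$\frac{-177 - 215}{163 + 235} \left(\left(-2 + t{\left(-5,4 \right)}\right) - 4\right) = \frac{-177 - 215}{163 + 235} \left(\left(-2 - 5 \left(-5 + 4\right)\right) - 4\right) = - \frac{392}{398} \left(\left(-2 - -5\right) - 4\right) = \left(-392\right) \frac{1}{398} \left(\left(-2 + 5\right) - 4\right) = - \frac{196 \left(3 - 4\right)}{199} = \left(- \frac{196}{199}\right) \left(-1\right) = \frac{196}{199}$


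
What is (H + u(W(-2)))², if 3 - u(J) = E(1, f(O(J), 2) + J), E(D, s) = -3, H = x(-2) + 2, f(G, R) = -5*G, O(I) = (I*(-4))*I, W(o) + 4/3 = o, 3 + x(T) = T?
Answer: 9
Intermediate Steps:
x(T) = -3 + T
W(o) = -4/3 + o
O(I) = -4*I² (O(I) = (-4*I)*I = -4*I²)
H = -3 (H = (-3 - 2) + 2 = -5 + 2 = -3)
u(J) = 6 (u(J) = 3 - 1*(-3) = 3 + 3 = 6)
(H + u(W(-2)))² = (-3 + 6)² = 3² = 9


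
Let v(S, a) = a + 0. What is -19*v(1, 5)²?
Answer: -475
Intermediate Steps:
v(S, a) = a
-19*v(1, 5)² = -19*5² = -19*25 = -475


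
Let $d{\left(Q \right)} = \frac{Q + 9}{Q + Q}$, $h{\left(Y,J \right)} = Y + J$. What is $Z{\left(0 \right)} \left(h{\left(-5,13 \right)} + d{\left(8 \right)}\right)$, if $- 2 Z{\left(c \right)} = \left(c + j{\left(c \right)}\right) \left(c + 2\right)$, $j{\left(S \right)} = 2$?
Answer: $- \frac{145}{8} \approx -18.125$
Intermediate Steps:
$h{\left(Y,J \right)} = J + Y$
$d{\left(Q \right)} = \frac{9 + Q}{2 Q}$
$Z{\left(c \right)} = - \frac{\left(2 + c\right)^{2}}{2}$ ($Z{\left(c \right)} = - \frac{\left(c + 2\right) \left(c + 2\right)}{2} = - \frac{\left(2 + c\right) \left(2 + c\right)}{2} = - \frac{\left(2 + c\right)^{2}}{2}$)
$Z{\left(0 \right)} \left(h{\left(-5,13 \right)} + d{\left(8 \right)}\right) = \left(-2 - 0 - \frac{0^{2}}{2}\right) \left(\left(13 - 5\right) + \frac{9 + 8}{2 \cdot 8}\right) = \left(-2 + 0 - 0\right) \left(8 + \frac{1}{2} \cdot \frac{1}{8} \cdot 17\right) = \left(-2 + 0 + 0\right) \left(8 + \frac{17}{16}\right) = \left(-2\right) \frac{145}{16} = - \frac{145}{8}$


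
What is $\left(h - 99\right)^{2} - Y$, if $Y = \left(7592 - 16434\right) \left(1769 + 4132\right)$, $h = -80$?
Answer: $52208683$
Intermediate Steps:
$Y = -52176642$ ($Y = \left(-8842\right) 5901 = -52176642$)
$\left(h - 99\right)^{2} - Y = \left(-80 - 99\right)^{2} - -52176642 = \left(-179\right)^{2} + 52176642 = 32041 + 52176642 = 52208683$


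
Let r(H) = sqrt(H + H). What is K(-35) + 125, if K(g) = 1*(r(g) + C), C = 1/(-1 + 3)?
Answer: 251/2 + I*sqrt(70) ≈ 125.5 + 8.3666*I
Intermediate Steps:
C = 1/2 ≈ 0.50000
r(H) = sqrt(2)*sqrt(H) (r(H) = sqrt(2*H) = sqrt(2)*sqrt(H))
K(g) = 1/2 + sqrt(2)*sqrt(g) (K(g) = 1*(sqrt(2)*sqrt(g) + 1/2) = 1*(1/2 + sqrt(2)*sqrt(g)) = 1/2 + sqrt(2)*sqrt(g))
K(-35) + 125 = (1/2 + sqrt(2)*sqrt(-35)) + 125 = (1/2 + sqrt(2)*(I*sqrt(35))) + 125 = (1/2 + I*sqrt(70)) + 125 = 251/2 + I*sqrt(70)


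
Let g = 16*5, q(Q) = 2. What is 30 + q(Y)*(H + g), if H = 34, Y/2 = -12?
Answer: 258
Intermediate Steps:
Y = -24 (Y = 2*(-12) = -24)
g = 80
30 + q(Y)*(H + g) = 30 + 2*(34 + 80) = 30 + 2*114 = 30 + 228 = 258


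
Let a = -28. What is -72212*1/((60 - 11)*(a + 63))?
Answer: -10316/245 ≈ -42.106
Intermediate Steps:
-72212*1/((60 - 11)*(a + 63)) = -72212*1/((-28 + 63)*(60 - 11)) = -72212/(35*49) = -72212/1715 = -72212*1/1715 = -10316/245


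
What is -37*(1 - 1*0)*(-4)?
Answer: 148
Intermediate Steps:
-37*(1 - 1*0)*(-4) = -37*(1 + 0)*(-4) = -37*1*(-4) = -37*(-4) = 148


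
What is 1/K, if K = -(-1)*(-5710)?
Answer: -1/5710 ≈ -0.00017513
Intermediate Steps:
K = -5710 (K = -1*5710 = -5710)
1/K = 1/(-5710) = -1/5710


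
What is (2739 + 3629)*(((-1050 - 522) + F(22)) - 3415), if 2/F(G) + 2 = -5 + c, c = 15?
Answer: -31755624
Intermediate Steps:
F(G) = ¼ (F(G) = 2/(-2 + (-5 + 15)) = 2/(-2 + 10) = 2/8 = 2*(⅛) = ¼)
(2739 + 3629)*(((-1050 - 522) + F(22)) - 3415) = (2739 + 3629)*(((-1050 - 522) + ¼) - 3415) = 6368*((-1572 + ¼) - 3415) = 6368*(-6287/4 - 3415) = 6368*(-19947/4) = -31755624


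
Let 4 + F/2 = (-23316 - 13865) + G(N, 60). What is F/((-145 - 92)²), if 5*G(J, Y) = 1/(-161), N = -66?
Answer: -59867852/45216045 ≈ -1.3240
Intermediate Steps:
G(J, Y) = -1/805 (G(J, Y) = (⅕)/(-161) = (⅕)*(-1/161) = -1/805)
F = -59867852/805 (F = -8 + 2*((-23316 - 13865) - 1/805) = -8 + 2*(-37181 - 1/805) = -8 + 2*(-29930706/805) = -8 - 59861412/805 = -59867852/805 ≈ -74370.)
F/((-145 - 92)²) = -59867852/(805*(-145 - 92)²) = -59867852/(805*((-237)²)) = -59867852/805/56169 = -59867852/805*1/56169 = -59867852/45216045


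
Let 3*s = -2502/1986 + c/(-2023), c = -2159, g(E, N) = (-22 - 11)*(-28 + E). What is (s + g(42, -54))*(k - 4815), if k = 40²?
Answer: 175541379100/118167 ≈ 1.4855e+6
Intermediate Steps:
g(E, N) = 924 - 33*E (g(E, N) = -33*(-28 + E) = 924 - 33*E)
k = 1600
s = -7586/118167 (s = (-2502/1986 - 2159/(-2023))/3 = (-2502*1/1986 - 2159*(-1/2023))/3 = (-417/331 + 127/119)/3 = (⅓)*(-7586/39389) = -7586/118167 ≈ -0.064197)
(s + g(42, -54))*(k - 4815) = (-7586/118167 + (924 - 33*42))*(1600 - 4815) = (-7586/118167 + (924 - 1386))*(-3215) = (-7586/118167 - 462)*(-3215) = -54600740/118167*(-3215) = 175541379100/118167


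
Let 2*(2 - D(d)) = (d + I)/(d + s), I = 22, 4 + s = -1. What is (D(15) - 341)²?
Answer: 46471489/400 ≈ 1.1618e+5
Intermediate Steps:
s = -5 (s = -4 - 1 = -5)
D(d) = 2 - (22 + d)/(2*(-5 + d)) (D(d) = 2 - (d + 22)/(2*(d - 5)) = 2 - (22 + d)/(2*(-5 + d)))
(D(15) - 341)² = (3*(-14 + 15)/(2*(-5 + 15)) - 341)² = ((3/2)*1/10 - 341)² = ((3/2)*(⅒)*1 - 341)² = (3/20 - 341)² = (-6817/20)² = 46471489/400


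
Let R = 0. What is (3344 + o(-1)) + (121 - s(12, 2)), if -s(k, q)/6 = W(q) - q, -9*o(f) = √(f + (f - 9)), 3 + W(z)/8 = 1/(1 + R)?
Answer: 3357 - I*√11/9 ≈ 3357.0 - 0.36851*I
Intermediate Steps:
W(z) = -16 (W(z) = -24 + 8/(1 + 0) = -24 + 8/1 = -24 + 8*1 = -24 + 8 = -16)
o(f) = -√(-9 + 2*f)/9 (o(f) = -√(f + (f - 9))/9 = -√(f + (-9 + f))/9 = -√(-9 + 2*f)/9)
s(k, q) = 96 + 6*q (s(k, q) = -6*(-16 - q) = 96 + 6*q)
(3344 + o(-1)) + (121 - s(12, 2)) = (3344 - √(-9 + 2*(-1))/9) + (121 - (96 + 6*2)) = (3344 - √(-9 - 2)/9) + (121 - (96 + 12)) = (3344 - I*√11/9) + (121 - 1*108) = (3344 - I*√11/9) + (121 - 108) = (3344 - I*√11/9) + 13 = 3357 - I*√11/9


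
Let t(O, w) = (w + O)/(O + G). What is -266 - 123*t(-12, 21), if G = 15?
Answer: -635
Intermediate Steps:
t(O, w) = (O + w)/(15 + O) (t(O, w) = (w + O)/(O + 15) = (O + w)/(15 + O))
-266 - 123*t(-12, 21) = -266 - 123*(-12 + 21)/(15 - 12) = -266 - 123*9/3 = -266 - 41*9 = -266 - 123*3 = -266 - 369 = -635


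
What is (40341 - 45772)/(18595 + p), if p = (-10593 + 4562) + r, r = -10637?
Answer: -5431/1927 ≈ -2.8184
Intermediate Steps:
p = -16668 (p = (-10593 + 4562) - 10637 = -6031 - 10637 = -16668)
(40341 - 45772)/(18595 + p) = (40341 - 45772)/(18595 - 16668) = -5431/1927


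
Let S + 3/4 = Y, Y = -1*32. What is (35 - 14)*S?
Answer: -2751/4 ≈ -687.75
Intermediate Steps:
Y = -32
S = -131/4 (S = -¾ - 32 = -131/4 ≈ -32.750)
(35 - 14)*S = (35 - 14)*(-131/4) = 21*(-131/4) = -2751/4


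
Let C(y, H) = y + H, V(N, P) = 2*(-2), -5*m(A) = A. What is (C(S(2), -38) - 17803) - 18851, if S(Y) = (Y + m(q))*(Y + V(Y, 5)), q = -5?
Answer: -36698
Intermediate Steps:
m(A) = -A/5
V(N, P) = -4
S(Y) = (1 + Y)*(-4 + Y) (S(Y) = (Y - ⅕*(-5))*(Y - 4) = (Y + 1)*(-4 + Y) = (1 + Y)*(-4 + Y))
C(y, H) = H + y
(C(S(2), -38) - 17803) - 18851 = ((-38 + (-4 + 2² - 3*2)) - 17803) - 18851 = ((-38 + (-4 + 4 - 6)) - 17803) - 18851 = ((-38 - 6) - 17803) - 18851 = (-44 - 17803) - 18851 = -17847 - 18851 = -36698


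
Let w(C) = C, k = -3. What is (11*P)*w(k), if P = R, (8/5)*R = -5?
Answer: 825/8 ≈ 103.13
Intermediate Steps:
R = -25/8 (R = (5/8)*(-5) = -25/8 ≈ -3.1250)
P = -25/8 ≈ -3.1250
(11*P)*w(k) = (11*(-25/8))*(-3) = -275/8*(-3) = 825/8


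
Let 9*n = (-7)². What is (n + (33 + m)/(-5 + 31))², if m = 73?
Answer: 1240996/13689 ≈ 90.656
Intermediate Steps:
n = 49/9 (n = (⅑)*(-7)² = (⅑)*49 = 49/9 ≈ 5.4444)
(n + (33 + m)/(-5 + 31))² = (49/9 + (33 + 73)/(-5 + 31))² = (49/9 + 106/26)² = (49/9 + 106*(1/26))² = (49/9 + 53/13)² = (1114/117)² = 1240996/13689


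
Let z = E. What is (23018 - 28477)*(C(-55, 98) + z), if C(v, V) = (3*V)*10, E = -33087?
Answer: 164572473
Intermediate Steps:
z = -33087
C(v, V) = 30*V
(23018 - 28477)*(C(-55, 98) + z) = (23018 - 28477)*(30*98 - 33087) = -5459*(2940 - 33087) = -5459*(-30147) = 164572473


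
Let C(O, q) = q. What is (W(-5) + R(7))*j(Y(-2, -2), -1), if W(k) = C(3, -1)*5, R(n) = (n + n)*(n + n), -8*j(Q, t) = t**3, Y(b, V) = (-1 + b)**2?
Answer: 191/8 ≈ 23.875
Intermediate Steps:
j(Q, t) = -t**3/8
R(n) = 4*n**2 (R(n) = (2*n)*(2*n) = 4*n**2)
W(k) = -5 (W(k) = -1*5 = -5)
(W(-5) + R(7))*j(Y(-2, -2), -1) = (-5 + 4*7**2)*(-1/8*(-1)**3) = (-5 + 4*49)*(-1/8*(-1)) = (-5 + 196)*(1/8) = 191*(1/8) = 191/8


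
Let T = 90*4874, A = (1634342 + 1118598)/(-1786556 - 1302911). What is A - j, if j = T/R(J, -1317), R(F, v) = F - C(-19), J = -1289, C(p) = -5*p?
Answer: 337853881315/1068955582 ≈ 316.06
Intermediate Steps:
A = -2752940/3089467 (A = 2752940/(-3089467) = 2752940*(-1/3089467) = -2752940/3089467 ≈ -0.89107)
R(F, v) = -95 + F (R(F, v) = F - (-5)*(-19) = F - 1*95 = F - 95 = -95 + F)
T = 438660
j = -109665/346 (j = 438660/(-95 - 1289) = 438660/(-1384) = 438660*(-1/1384) = -109665/346 ≈ -316.95)
A - j = -2752940/3089467 - 1*(-109665/346) = -2752940/3089467 + 109665/346 = 337853881315/1068955582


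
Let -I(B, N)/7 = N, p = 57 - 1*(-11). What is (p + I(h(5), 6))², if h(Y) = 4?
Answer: 676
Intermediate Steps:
p = 68 (p = 57 + 11 = 68)
I(B, N) = -7*N
(p + I(h(5), 6))² = (68 - 7*6)² = (68 - 42)² = 26² = 676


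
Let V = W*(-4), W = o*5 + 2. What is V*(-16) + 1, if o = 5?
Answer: 1729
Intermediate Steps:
W = 27 (W = 5*5 + 2 = 25 + 2 = 27)
V = -108 (V = 27*(-4) = -108)
V*(-16) + 1 = -108*(-16) + 1 = 1728 + 1 = 1729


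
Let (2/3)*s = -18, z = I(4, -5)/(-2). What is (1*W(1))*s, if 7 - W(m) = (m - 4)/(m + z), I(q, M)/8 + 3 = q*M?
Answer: -5886/31 ≈ -189.87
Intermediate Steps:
I(q, M) = -24 + 8*M*q (I(q, M) = -24 + 8*(q*M) = -24 + 8*(M*q) = -24 + 8*M*q)
z = 92 (z = (-24 + 8*(-5)*4)/(-2) = (-24 - 160)*(-1/2) = -184*(-1/2) = 92)
s = -27 (s = (3/2)*(-18) = -27)
W(m) = 7 - (-4 + m)/(92 + m) (W(m) = 7 - (m - 4)/(m + 92) = 7 - (-4 + m)/(92 + m))
(1*W(1))*s = (1*(6*(108 + 1)/(92 + 1)))*(-27) = (1*(6*109/93))*(-27) = (1*(6*(1/93)*109))*(-27) = (1*(218/31))*(-27) = (218/31)*(-27) = -5886/31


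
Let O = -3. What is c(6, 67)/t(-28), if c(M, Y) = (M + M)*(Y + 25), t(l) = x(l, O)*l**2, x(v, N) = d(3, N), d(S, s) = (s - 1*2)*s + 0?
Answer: 23/245 ≈ 0.093878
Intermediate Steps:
d(S, s) = s*(-2 + s) (d(S, s) = (s - 2)*s + 0 = (-2 + s)*s + 0 = s*(-2 + s) + 0 = s*(-2 + s))
x(v, N) = N*(-2 + N)
t(l) = 15*l**2 (t(l) = (-3*(-2 - 3))*l**2 = (-3*(-5))*l**2 = 15*l**2)
c(M, Y) = 2*M*(25 + Y) (c(M, Y) = (2*M)*(25 + Y) = 2*M*(25 + Y))
c(6, 67)/t(-28) = (2*6*(25 + 67))/((15*(-28)**2)) = (2*6*92)/((15*784)) = 1104/11760 = 1104*(1/11760) = 23/245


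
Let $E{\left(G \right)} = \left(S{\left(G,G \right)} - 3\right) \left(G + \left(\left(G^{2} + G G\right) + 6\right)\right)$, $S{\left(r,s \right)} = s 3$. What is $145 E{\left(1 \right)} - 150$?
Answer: $-150$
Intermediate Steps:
$S{\left(r,s \right)} = 3 s$
$E{\left(G \right)} = \left(-3 + 3 G\right) \left(6 + G + 2 G^{2}\right)$ ($E{\left(G \right)} = \left(3 G - 3\right) \left(G + \left(\left(G^{2} + G G\right) + 6\right)\right) = \left(-3 + 3 G\right) \left(G + \left(\left(G^{2} + G^{2}\right) + 6\right)\right) = \left(-3 + 3 G\right) \left(G + \left(2 G^{2} + 6\right)\right) = \left(-3 + 3 G\right) \left(G + \left(6 + 2 G^{2}\right)\right) = \left(-3 + 3 G\right) \left(6 + G + 2 G^{2}\right)$)
$145 E{\left(1 \right)} - 150 = 145 \left(-18 - 3 \cdot 1^{2} + 6 \cdot 1^{3} + 15 \cdot 1\right) - 150 = 145 \left(-18 - 3 + 6 \cdot 1 + 15\right) - 150 = 145 \left(-18 - 3 + 6 + 15\right) - 150 = 145 \cdot 0 - 150 = 0 - 150 = -150$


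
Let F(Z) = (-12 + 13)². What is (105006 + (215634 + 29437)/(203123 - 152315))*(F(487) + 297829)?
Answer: 27397227234065/876 ≈ 3.1275e+10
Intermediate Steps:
F(Z) = 1 (F(Z) = 1² = 1)
(105006 + (215634 + 29437)/(203123 - 152315))*(F(487) + 297829) = (105006 + (215634 + 29437)/(203123 - 152315))*(1 + 297829) = (105006 + 245071/50808)*297830 = (5335389919/50808)*297830 = 27397227234065/876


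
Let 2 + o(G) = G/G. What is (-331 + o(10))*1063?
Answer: -352916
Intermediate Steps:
o(G) = -1 (o(G) = -2 + G/G = -2 + 1 = -1)
(-331 + o(10))*1063 = (-331 - 1)*1063 = -332*1063 = -352916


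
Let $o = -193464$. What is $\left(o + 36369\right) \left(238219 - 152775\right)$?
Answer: $-13422825180$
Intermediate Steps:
$\left(o + 36369\right) \left(238219 - 152775\right) = \left(-193464 + 36369\right) \left(238219 - 152775\right) = \left(-157095\right) 85444 = -13422825180$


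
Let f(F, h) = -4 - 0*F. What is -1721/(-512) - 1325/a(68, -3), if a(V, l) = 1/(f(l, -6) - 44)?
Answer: 32564921/512 ≈ 63603.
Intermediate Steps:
f(F, h) = -4 (f(F, h) = -4 - 1*0 = -4 + 0 = -4)
a(V, l) = -1/48 (a(V, l) = 1/(-4 - 44) = 1/(-48) = -1/48)
-1721/(-512) - 1325/a(68, -3) = -1721/(-512) - 1325/(-1/48) = -1721*(-1/512) - 1325*(-48) = 1721/512 + 63600 = 32564921/512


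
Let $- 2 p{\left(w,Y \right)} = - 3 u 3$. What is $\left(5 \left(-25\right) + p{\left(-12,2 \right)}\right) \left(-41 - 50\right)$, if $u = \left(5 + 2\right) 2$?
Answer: $5642$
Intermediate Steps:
$u = 14$ ($u = 7 \cdot 2 = 14$)
$p{\left(w,Y \right)} = 63$ ($p{\left(w,Y \right)} = - \frac{\left(-3\right) 14 \cdot 3}{2} = - \frac{\left(-42\right) 3}{2} = \left(- \frac{1}{2}\right) \left(-126\right) = 63$)
$\left(5 \left(-25\right) + p{\left(-12,2 \right)}\right) \left(-41 - 50\right) = \left(5 \left(-25\right) + 63\right) \left(-41 - 50\right) = \left(-125 + 63\right) \left(-91\right) = \left(-62\right) \left(-91\right) = 5642$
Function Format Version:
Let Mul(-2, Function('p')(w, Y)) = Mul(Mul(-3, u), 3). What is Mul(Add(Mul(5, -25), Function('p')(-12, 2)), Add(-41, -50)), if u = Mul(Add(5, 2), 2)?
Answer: 5642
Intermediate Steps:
u = 14 (u = Mul(7, 2) = 14)
Function('p')(w, Y) = 63 (Function('p')(w, Y) = Mul(Rational(-1, 2), Mul(Mul(-3, 14), 3)) = Mul(Rational(-1, 2), Mul(-42, 3)) = Mul(Rational(-1, 2), -126) = 63)
Mul(Add(Mul(5, -25), Function('p')(-12, 2)), Add(-41, -50)) = Mul(Add(Mul(5, -25), 63), Add(-41, -50)) = Mul(Add(-125, 63), -91) = Mul(-62, -91) = 5642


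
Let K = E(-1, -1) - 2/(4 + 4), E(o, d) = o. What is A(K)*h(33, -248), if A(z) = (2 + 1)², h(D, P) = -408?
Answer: -3672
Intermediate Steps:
K = -5/4 (K = -1 - 2/(4 + 4) = -1 - 2/8 = -1 + (⅛)*(-2) = -1 - ¼ = -5/4 ≈ -1.2500)
A(z) = 9 (A(z) = 3² = 9)
A(K)*h(33, -248) = 9*(-408) = -3672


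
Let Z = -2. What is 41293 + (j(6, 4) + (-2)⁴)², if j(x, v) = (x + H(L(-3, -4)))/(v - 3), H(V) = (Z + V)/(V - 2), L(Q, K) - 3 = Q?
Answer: 41822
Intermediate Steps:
L(Q, K) = 3 + Q
H(V) = 1 (H(V) = (-2 + V)/(V - 2) = (-2 + V)/(-2 + V) = 1)
j(x, v) = (1 + x)/(-3 + v) (j(x, v) = (x + 1)/(v - 3) = (1 + x)/(-3 + v))
41293 + (j(6, 4) + (-2)⁴)² = 41293 + ((1 + 6)/(-3 + 4) + (-2)⁴)² = 41293 + (7/1 + 16)² = 41293 + (1*7 + 16)² = 41293 + (7 + 16)² = 41293 + 23² = 41293 + 529 = 41822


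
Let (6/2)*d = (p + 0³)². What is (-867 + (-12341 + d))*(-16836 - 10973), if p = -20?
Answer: 1090780216/3 ≈ 3.6359e+8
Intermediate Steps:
d = 400/3 (d = (-20 + 0³)²/3 = (-20 + 0)²/3 = (⅓)*(-20)² = (⅓)*400 = 400/3 ≈ 133.33)
(-867 + (-12341 + d))*(-16836 - 10973) = (-867 + (-12341 + 400/3))*(-16836 - 10973) = (-867 - 36623/3)*(-27809) = -39224/3*(-27809) = 1090780216/3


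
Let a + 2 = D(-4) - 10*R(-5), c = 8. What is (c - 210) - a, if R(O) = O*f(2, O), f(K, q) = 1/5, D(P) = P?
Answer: -206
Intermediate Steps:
f(K, q) = 1/5
R(O) = O/5 (R(O) = O*(1/5) = O/5)
a = 4 (a = -2 + (-4 - 2*(-5)) = -2 + (-4 - 10*(-1)) = -2 + (-4 + 10) = -2 + 6 = 4)
(c - 210) - a = (8 - 210) - 1*4 = -202 - 4 = -206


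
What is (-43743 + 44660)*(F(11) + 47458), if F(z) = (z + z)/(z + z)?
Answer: 43519903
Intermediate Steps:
F(z) = 1 (F(z) = (2*z)/((2*z)) = (2*z)*(1/(2*z)) = 1)
(-43743 + 44660)*(F(11) + 47458) = (-43743 + 44660)*(1 + 47458) = 917*47459 = 43519903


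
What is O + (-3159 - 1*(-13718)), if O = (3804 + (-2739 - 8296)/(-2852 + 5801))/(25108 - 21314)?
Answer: 118150641815/11188506 ≈ 10560.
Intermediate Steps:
O = 11206961/11188506 (O = (3804 - 11035/2949)/3794 = (3804 - 11035*1/2949)*(1/3794) = (3804 - 11035/2949)*(1/3794) = (11206961/2949)*(1/3794) = 11206961/11188506 ≈ 1.0016)
O + (-3159 - 1*(-13718)) = 11206961/11188506 + (-3159 - 1*(-13718)) = 11206961/11188506 + (-3159 + 13718) = 11206961/11188506 + 10559 = 118150641815/11188506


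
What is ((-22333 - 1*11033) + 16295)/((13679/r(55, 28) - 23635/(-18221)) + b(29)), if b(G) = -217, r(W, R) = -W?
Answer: 17107788005/465412769 ≈ 36.758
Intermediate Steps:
((-22333 - 1*11033) + 16295)/((13679/r(55, 28) - 23635/(-18221)) + b(29)) = ((-22333 - 1*11033) + 16295)/((13679/((-1*55)) - 23635/(-18221)) - 217) = ((-22333 - 11033) + 16295)/((13679/(-55) - 23635*(-1/18221)) - 217) = (-33366 + 16295)/((13679*(-1/55) + 23635/18221) - 217) = -17071/((-13679/55 + 23635/18221) - 217) = -17071/(-247945134/1002155 - 217) = -17071/(-465412769/1002155) = -17071*(-1002155/465412769) = 17107788005/465412769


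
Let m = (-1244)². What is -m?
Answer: -1547536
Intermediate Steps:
m = 1547536
-m = -1*1547536 = -1547536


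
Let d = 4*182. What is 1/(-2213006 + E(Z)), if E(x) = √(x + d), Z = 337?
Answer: -2213006/4897395554971 - √1065/4897395554971 ≈ -4.5188e-7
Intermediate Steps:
d = 728
E(x) = √(728 + x) (E(x) = √(x + 728) = √(728 + x))
1/(-2213006 + E(Z)) = 1/(-2213006 + √(728 + 337)) = 1/(-2213006 + √1065)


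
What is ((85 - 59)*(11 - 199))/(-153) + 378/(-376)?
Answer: 890027/28764 ≈ 30.942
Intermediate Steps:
((85 - 59)*(11 - 199))/(-153) + 378/(-376) = (26*(-188))*(-1/153) + 378*(-1/376) = -4888*(-1/153) - 189/188 = 4888/153 - 189/188 = 890027/28764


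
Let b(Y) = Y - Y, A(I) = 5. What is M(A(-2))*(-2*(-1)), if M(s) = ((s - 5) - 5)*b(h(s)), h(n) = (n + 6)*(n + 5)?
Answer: 0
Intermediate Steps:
h(n) = (5 + n)*(6 + n) (h(n) = (6 + n)*(5 + n) = (5 + n)*(6 + n))
b(Y) = 0
M(s) = 0 (M(s) = ((s - 5) - 5)*0 = ((-5 + s) - 5)*0 = (-10 + s)*0 = 0)
M(A(-2))*(-2*(-1)) = 0*(-2*(-1)) = 0*2 = 0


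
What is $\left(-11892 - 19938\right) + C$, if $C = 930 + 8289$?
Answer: $-22611$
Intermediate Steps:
$C = 9219$
$\left(-11892 - 19938\right) + C = \left(-11892 - 19938\right) + 9219 = -31830 + 9219 = -22611$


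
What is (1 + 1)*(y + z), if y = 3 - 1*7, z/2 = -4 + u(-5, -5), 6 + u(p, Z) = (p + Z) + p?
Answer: -108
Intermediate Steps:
u(p, Z) = -6 + Z + 2*p (u(p, Z) = -6 + ((p + Z) + p) = -6 + ((Z + p) + p) = -6 + (Z + 2*p) = -6 + Z + 2*p)
z = -50 (z = 2*(-4 + (-6 - 5 + 2*(-5))) = 2*(-4 + (-6 - 5 - 10)) = 2*(-4 - 21) = 2*(-25) = -50)
y = -4 (y = 3 - 7 = -4)
(1 + 1)*(y + z) = (1 + 1)*(-4 - 50) = 2*(-54) = -108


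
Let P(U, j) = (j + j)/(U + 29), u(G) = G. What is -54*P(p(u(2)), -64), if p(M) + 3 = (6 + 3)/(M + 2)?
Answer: 27648/113 ≈ 244.67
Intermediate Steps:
p(M) = -3 + 9/(2 + M) (p(M) = -3 + (6 + 3)/(M + 2) = -3 + 9/(2 + M))
P(U, j) = 2*j/(29 + U) (P(U, j) = (2*j)/(29 + U) = 2*j/(29 + U))
-54*P(p(u(2)), -64) = -108*(-64)/(29 + 3*(1 - 1*2)/(2 + 2)) = -108*(-64)/(29 + 3*(1 - 2)/4) = -108*(-64)/(29 + 3*(¼)*(-1)) = -108*(-64)/(29 - ¾) = -108*(-64)/113/4 = -108*(-64)*4/113 = -54*(-512/113) = 27648/113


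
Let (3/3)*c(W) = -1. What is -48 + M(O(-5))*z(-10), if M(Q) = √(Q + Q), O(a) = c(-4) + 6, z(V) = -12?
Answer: -48 - 12*√10 ≈ -85.947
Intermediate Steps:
c(W) = -1
O(a) = 5 (O(a) = -1 + 6 = 5)
M(Q) = √2*√Q (M(Q) = √(2*Q) = √2*√Q)
-48 + M(O(-5))*z(-10) = -48 + (√2*√5)*(-12) = -48 + √10*(-12) = -48 - 12*√10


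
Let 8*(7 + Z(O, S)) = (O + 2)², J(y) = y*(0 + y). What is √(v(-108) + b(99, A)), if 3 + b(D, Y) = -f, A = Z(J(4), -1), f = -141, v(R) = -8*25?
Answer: I*√62 ≈ 7.874*I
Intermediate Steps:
v(R) = -200
J(y) = y² (J(y) = y*y = y²)
Z(O, S) = -7 + (2 + O)²/8 (Z(O, S) = -7 + (O + 2)²/8 = -7 + (2 + O)²/8)
A = 67/2 (A = -7 + (2 + 4²)²/8 = -7 + (2 + 16)²/8 = -7 + (⅛)*18² = -7 + (⅛)*324 = -7 + 81/2 = 67/2 ≈ 33.500)
b(D, Y) = 138 (b(D, Y) = -3 - 1*(-141) = -3 + 141 = 138)
√(v(-108) + b(99, A)) = √(-200 + 138) = √(-62) = I*√62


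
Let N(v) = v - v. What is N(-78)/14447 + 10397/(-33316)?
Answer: -10397/33316 ≈ -0.31207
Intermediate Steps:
N(v) = 0
N(-78)/14447 + 10397/(-33316) = 0/14447 + 10397/(-33316) = 0*(1/14447) + 10397*(-1/33316) = 0 - 10397/33316 = -10397/33316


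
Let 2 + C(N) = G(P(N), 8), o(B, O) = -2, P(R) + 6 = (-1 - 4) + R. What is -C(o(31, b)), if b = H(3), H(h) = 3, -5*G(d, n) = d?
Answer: -3/5 ≈ -0.60000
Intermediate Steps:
P(R) = -11 + R (P(R) = -6 + ((-1 - 4) + R) = -6 + (-5 + R) = -11 + R)
G(d, n) = -d/5
b = 3
C(N) = 1/5 - N/5 (C(N) = -2 - (-11 + N)/5 = -2 + (11/5 - N/5) = 1/5 - N/5)
-C(o(31, b)) = -(1/5 - 1/5*(-2)) = -(1/5 + 2/5) = -1*3/5 = -3/5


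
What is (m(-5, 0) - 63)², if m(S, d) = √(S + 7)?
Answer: (63 - √2)² ≈ 3792.8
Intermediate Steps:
m(S, d) = √(7 + S)
(m(-5, 0) - 63)² = (√(7 - 5) - 63)² = (√2 - 63)² = (-63 + √2)²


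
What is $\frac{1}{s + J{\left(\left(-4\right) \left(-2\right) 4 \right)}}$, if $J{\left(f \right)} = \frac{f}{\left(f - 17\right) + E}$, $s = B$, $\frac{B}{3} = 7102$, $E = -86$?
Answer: $\frac{71}{1512694} \approx 4.6936 \cdot 10^{-5}$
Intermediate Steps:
$B = 21306$ ($B = 3 \cdot 7102 = 21306$)
$s = 21306$
$J{\left(f \right)} = \frac{f}{-103 + f}$ ($J{\left(f \right)} = \frac{f}{\left(f - 17\right) - 86} = \frac{f}{\left(-17 + f\right) - 86} = \frac{f}{-103 + f}$)
$\frac{1}{s + J{\left(\left(-4\right) \left(-2\right) 4 \right)}} = \frac{1}{21306 + \frac{\left(-4\right) \left(-2\right) 4}{-103 + \left(-4\right) \left(-2\right) 4}} = \frac{1}{21306 + \frac{8 \cdot 4}{-103 + 8 \cdot 4}} = \frac{1}{21306 + \frac{32}{-103 + 32}} = \frac{1}{21306 + \frac{32}{-71}} = \frac{1}{21306 + 32 \left(- \frac{1}{71}\right)} = \frac{1}{21306 - \frac{32}{71}} = \frac{1}{\frac{1512694}{71}} = \frac{71}{1512694}$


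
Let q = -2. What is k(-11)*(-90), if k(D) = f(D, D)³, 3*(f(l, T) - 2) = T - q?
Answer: 90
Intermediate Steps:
f(l, T) = 8/3 + T/3 (f(l, T) = 2 + (T - 1*(-2))/3 = 2 + (T + 2)/3 = 2 + (2 + T)/3 = 2 + (⅔ + T/3) = 8/3 + T/3)
k(D) = (8/3 + D/3)³
k(-11)*(-90) = ((8 - 11)³/27)*(-90) = ((1/27)*(-3)³)*(-90) = ((1/27)*(-27))*(-90) = -1*(-90) = 90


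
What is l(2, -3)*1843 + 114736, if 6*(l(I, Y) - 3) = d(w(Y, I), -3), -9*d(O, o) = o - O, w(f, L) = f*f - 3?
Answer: 723433/6 ≈ 1.2057e+5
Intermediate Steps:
w(f, L) = -3 + f² (w(f, L) = f² - 3 = -3 + f²)
d(O, o) = -o/9 + O/9 (d(O, o) = -(o - O)/9 = -o/9 + O/9)
l(I, Y) = 3 + Y²/54 (l(I, Y) = 3 + (-⅑*(-3) + (-3 + Y²)/9)/6 = 3 + (⅓ + (-⅓ + Y²/9))/6 = 3 + (Y²/9)/6 = 3 + Y²/54)
l(2, -3)*1843 + 114736 = (3 + (1/54)*(-3)²)*1843 + 114736 = (3 + (1/54)*9)*1843 + 114736 = (3 + ⅙)*1843 + 114736 = (19/6)*1843 + 114736 = 35017/6 + 114736 = 723433/6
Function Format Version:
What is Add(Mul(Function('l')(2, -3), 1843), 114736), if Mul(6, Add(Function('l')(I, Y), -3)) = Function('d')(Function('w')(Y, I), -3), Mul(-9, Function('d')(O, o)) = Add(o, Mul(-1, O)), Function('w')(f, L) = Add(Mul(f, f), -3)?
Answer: Rational(723433, 6) ≈ 1.2057e+5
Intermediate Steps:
Function('w')(f, L) = Add(-3, Pow(f, 2)) (Function('w')(f, L) = Add(Pow(f, 2), -3) = Add(-3, Pow(f, 2)))
Function('d')(O, o) = Add(Mul(Rational(-1, 9), o), Mul(Rational(1, 9), O)) (Function('d')(O, o) = Mul(Rational(-1, 9), Add(o, Mul(-1, O))) = Add(Mul(Rational(-1, 9), o), Mul(Rational(1, 9), O)))
Function('l')(I, Y) = Add(3, Mul(Rational(1, 54), Pow(Y, 2))) (Function('l')(I, Y) = Add(3, Mul(Rational(1, 6), Add(Mul(Rational(-1, 9), -3), Mul(Rational(1, 9), Add(-3, Pow(Y, 2)))))) = Add(3, Mul(Rational(1, 6), Add(Rational(1, 3), Add(Rational(-1, 3), Mul(Rational(1, 9), Pow(Y, 2)))))) = Add(3, Mul(Rational(1, 6), Mul(Rational(1, 9), Pow(Y, 2)))) = Add(3, Mul(Rational(1, 54), Pow(Y, 2))))
Add(Mul(Function('l')(2, -3), 1843), 114736) = Add(Mul(Add(3, Mul(Rational(1, 54), Pow(-3, 2))), 1843), 114736) = Add(Mul(Add(3, Mul(Rational(1, 54), 9)), 1843), 114736) = Add(Mul(Add(3, Rational(1, 6)), 1843), 114736) = Add(Mul(Rational(19, 6), 1843), 114736) = Add(Rational(35017, 6), 114736) = Rational(723433, 6)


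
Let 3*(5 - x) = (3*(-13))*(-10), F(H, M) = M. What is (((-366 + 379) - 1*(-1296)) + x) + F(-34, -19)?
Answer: 1165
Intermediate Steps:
x = -125 (x = 5 - 3*(-13)*(-10)/3 = 5 - (-13)*(-10) = 5 - ⅓*390 = 5 - 130 = -125)
(((-366 + 379) - 1*(-1296)) + x) + F(-34, -19) = (((-366 + 379) - 1*(-1296)) - 125) - 19 = ((13 + 1296) - 125) - 19 = (1309 - 125) - 19 = 1184 - 19 = 1165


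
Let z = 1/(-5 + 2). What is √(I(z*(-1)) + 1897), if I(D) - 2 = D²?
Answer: 2*√4273/3 ≈ 43.579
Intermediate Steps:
z = -⅓ (z = 1/(-3) = -⅓ ≈ -0.33333)
I(D) = 2 + D²
√(I(z*(-1)) + 1897) = √((2 + (-⅓*(-1))²) + 1897) = √((2 + (⅓)²) + 1897) = √((2 + ⅑) + 1897) = √(19/9 + 1897) = √(17092/9) = 2*√4273/3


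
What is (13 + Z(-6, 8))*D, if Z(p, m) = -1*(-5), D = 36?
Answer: 648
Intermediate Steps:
Z(p, m) = 5
(13 + Z(-6, 8))*D = (13 + 5)*36 = 18*36 = 648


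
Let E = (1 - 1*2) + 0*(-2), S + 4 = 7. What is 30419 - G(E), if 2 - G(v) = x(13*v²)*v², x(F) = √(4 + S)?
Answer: 30417 + √7 ≈ 30420.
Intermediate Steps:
S = 3 (S = -4 + 7 = 3)
E = -1 (E = (1 - 2) + 0 = -1 + 0 = -1)
x(F) = √7 (x(F) = √(4 + 3) = √7)
G(v) = 2 - √7*v²
30419 - G(E) = 30419 - (2 - 1*√7*(-1)²) = 30419 - (2 - 1*√7*1) = 30419 - (2 - √7) = 30419 + (-2 + √7) = 30417 + √7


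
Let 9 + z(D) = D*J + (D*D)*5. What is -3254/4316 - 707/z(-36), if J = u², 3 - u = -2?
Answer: -10589723/12022218 ≈ -0.88085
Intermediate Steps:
u = 5 (u = 3 - 1*(-2) = 3 + 2 = 5)
J = 25 (J = 5² = 25)
z(D) = -9 + 5*D² + 25*D (z(D) = -9 + (D*25 + (D*D)*5) = -9 + (25*D + D²*5) = -9 + (25*D + 5*D²) = -9 + (5*D² + 25*D) = -9 + 5*D² + 25*D)
-3254/4316 - 707/z(-36) = -3254/4316 - 707/(-9 + 5*(-36)² + 25*(-36)) = -3254*1/4316 - 707/(-9 + 5*1296 - 900) = -1627/2158 - 707/(-9 + 6480 - 900) = -1627/2158 - 707/5571 = -10589723/12022218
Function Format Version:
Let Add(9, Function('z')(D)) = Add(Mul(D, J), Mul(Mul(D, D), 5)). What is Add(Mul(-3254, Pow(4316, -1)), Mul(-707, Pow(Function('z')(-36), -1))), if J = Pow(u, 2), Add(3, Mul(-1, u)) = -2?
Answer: Rational(-10589723, 12022218) ≈ -0.88085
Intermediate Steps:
u = 5 (u = Add(3, Mul(-1, -2)) = Add(3, 2) = 5)
J = 25 (J = Pow(5, 2) = 25)
Function('z')(D) = Add(-9, Mul(5, Pow(D, 2)), Mul(25, D)) (Function('z')(D) = Add(-9, Add(Mul(D, 25), Mul(Mul(D, D), 5))) = Add(-9, Add(Mul(25, D), Mul(Pow(D, 2), 5))) = Add(-9, Add(Mul(25, D), Mul(5, Pow(D, 2)))) = Add(-9, Add(Mul(5, Pow(D, 2)), Mul(25, D))) = Add(-9, Mul(5, Pow(D, 2)), Mul(25, D)))
Add(Mul(-3254, Pow(4316, -1)), Mul(-707, Pow(Function('z')(-36), -1))) = Add(Mul(-3254, Pow(4316, -1)), Mul(-707, Pow(Add(-9, Mul(5, Pow(-36, 2)), Mul(25, -36)), -1))) = Add(Mul(-3254, Rational(1, 4316)), Mul(-707, Pow(Add(-9, Mul(5, 1296), -900), -1))) = Add(Rational(-1627, 2158), Mul(-707, Pow(Add(-9, 6480, -900), -1))) = Add(Rational(-1627, 2158), Mul(-707, Pow(5571, -1))) = Add(Rational(-1627, 2158), Mul(-707, Rational(1, 5571))) = Add(Rational(-1627, 2158), Rational(-707, 5571)) = Rational(-10589723, 12022218)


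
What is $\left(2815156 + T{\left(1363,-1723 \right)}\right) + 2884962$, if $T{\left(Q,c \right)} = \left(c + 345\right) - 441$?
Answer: $5698299$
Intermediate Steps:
$T{\left(Q,c \right)} = -96 + c$ ($T{\left(Q,c \right)} = \left(345 + c\right) - 441 = -96 + c$)
$\left(2815156 + T{\left(1363,-1723 \right)}\right) + 2884962 = \left(2815156 - 1819\right) + 2884962 = 2813337 + 2884962 = 5698299$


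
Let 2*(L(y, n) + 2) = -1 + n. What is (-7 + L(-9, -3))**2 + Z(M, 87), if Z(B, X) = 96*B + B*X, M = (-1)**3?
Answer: -62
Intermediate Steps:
L(y, n) = -5/2 + n/2 (L(y, n) = -2 + (-1 + n)/2 = -2 + (-1/2 + n/2) = -5/2 + n/2)
M = -1
(-7 + L(-9, -3))**2 + Z(M, 87) = (-7 + (-5/2 + (1/2)*(-3)))**2 - (96 + 87) = (-7 + (-5/2 - 3/2))**2 - 1*183 = (-7 - 4)**2 - 183 = (-11)**2 - 183 = 121 - 183 = -62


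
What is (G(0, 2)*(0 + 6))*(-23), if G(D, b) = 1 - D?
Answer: -138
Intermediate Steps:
(G(0, 2)*(0 + 6))*(-23) = ((1 - 1*0)*(0 + 6))*(-23) = ((1 + 0)*6)*(-23) = (1*6)*(-23) = 6*(-23) = -138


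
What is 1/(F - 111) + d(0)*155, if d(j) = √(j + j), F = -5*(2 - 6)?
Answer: -1/91 ≈ -0.010989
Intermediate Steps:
F = 20 (F = -5*(-4) = 20)
d(j) = √2*√j (d(j) = √(2*j) = √2*√j)
1/(F - 111) + d(0)*155 = 1/(20 - 111) + (√2*√0)*155 = 1/(-91) + (√2*0)*155 = -1/91 + 0*155 = -1/91 + 0 = -1/91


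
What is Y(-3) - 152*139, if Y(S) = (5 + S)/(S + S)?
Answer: -63385/3 ≈ -21128.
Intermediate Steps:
Y(S) = (5 + S)/(2*S) (Y(S) = (5 + S)/((2*S)) = (5 + S)*(1/(2*S)) = (5 + S)/(2*S))
Y(-3) - 152*139 = (½)*(5 - 3)/(-3) - 152*139 = (½)*(-⅓)*2 - 21128 = -⅓ - 21128 = -63385/3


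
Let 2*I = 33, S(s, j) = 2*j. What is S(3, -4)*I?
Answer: -132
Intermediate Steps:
I = 33/2 (I = (½)*33 = 33/2 ≈ 16.500)
S(3, -4)*I = (2*(-4))*(33/2) = -8*33/2 = -132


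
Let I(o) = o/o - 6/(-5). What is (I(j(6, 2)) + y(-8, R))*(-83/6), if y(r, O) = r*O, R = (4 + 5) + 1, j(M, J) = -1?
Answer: 32287/30 ≈ 1076.2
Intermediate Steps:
I(o) = 11/5 (I(o) = 1 - 6*(-⅕) = 1 + 6/5 = 11/5)
R = 10 (R = 9 + 1 = 10)
y(r, O) = O*r
(I(j(6, 2)) + y(-8, R))*(-83/6) = (11/5 + 10*(-8))*(-83/6) = (11/5 - 80)*(-83*⅙) = -389/5*(-83/6) = 32287/30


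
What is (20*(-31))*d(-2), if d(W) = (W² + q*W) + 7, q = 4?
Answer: -1860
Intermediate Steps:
d(W) = 7 + W² + 4*W (d(W) = (W² + 4*W) + 7 = 7 + W² + 4*W)
(20*(-31))*d(-2) = (20*(-31))*(7 + (-2)² + 4*(-2)) = -620*(7 + 4 - 8) = -620*3 = -1860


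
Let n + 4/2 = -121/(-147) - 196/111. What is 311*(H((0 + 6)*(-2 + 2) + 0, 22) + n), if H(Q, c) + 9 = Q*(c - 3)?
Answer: -6733772/1813 ≈ -3714.2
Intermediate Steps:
n = -5335/1813 (n = -2 + (-121/(-147) - 196/111) = -2 + (-121*(-1/147) - 196*1/111) = -2 + (121/147 - 196/111) = -2 - 1709/1813 = -5335/1813 ≈ -2.9426)
H(Q, c) = -9 + Q*(-3 + c) (H(Q, c) = -9 + Q*(c - 3) = -9 + Q*(-3 + c))
311*(H((0 + 6)*(-2 + 2) + 0, 22) + n) = 311*((-9 - 3*((0 + 6)*(-2 + 2) + 0) + ((0 + 6)*(-2 + 2) + 0)*22) - 5335/1813) = 311*((-9 - 3*(6*0 + 0) + (6*0 + 0)*22) - 5335/1813) = 311*((-9 - 3*(0 + 0) + (0 + 0)*22) - 5335/1813) = 311*((-9 - 3*0 + 0*22) - 5335/1813) = 311*((-9 + 0 + 0) - 5335/1813) = 311*(-9 - 5335/1813) = 311*(-21652/1813) = -6733772/1813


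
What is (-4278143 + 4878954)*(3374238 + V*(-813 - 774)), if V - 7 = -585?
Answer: 2578394825964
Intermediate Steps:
V = -578 (V = 7 - 585 = -578)
(-4278143 + 4878954)*(3374238 + V*(-813 - 774)) = (-4278143 + 4878954)*(3374238 - 578*(-813 - 774)) = 600811*(3374238 - 578*(-1587)) = 600811*(3374238 + 917286) = 600811*4291524 = 2578394825964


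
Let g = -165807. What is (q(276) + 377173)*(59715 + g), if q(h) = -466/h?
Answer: -920341752162/23 ≈ -4.0015e+10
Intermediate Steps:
(q(276) + 377173)*(59715 + g) = (-466/276 + 377173)*(59715 - 165807) = (-466*1/276 + 377173)*(-106092) = (-233/138 + 377173)*(-106092) = (52049641/138)*(-106092) = -920341752162/23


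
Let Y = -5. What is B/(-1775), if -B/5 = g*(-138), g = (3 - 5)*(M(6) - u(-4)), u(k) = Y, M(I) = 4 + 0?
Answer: 2484/355 ≈ 6.9972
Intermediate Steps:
M(I) = 4
u(k) = -5
g = -18 (g = (3 - 5)*(4 - 1*(-5)) = -2*(4 + 5) = -2*9 = -18)
B = -12420 (B = -(-90)*(-138) = -5*2484 = -12420)
B/(-1775) = -12420/(-1775) = -12420*(-1/1775) = 2484/355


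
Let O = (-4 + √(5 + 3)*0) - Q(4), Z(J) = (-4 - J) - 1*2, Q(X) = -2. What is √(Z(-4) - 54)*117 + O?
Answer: -2 + 234*I*√14 ≈ -2.0 + 875.55*I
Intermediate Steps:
Z(J) = -6 - J (Z(J) = (-4 - J) - 2 = -6 - J)
O = -2 (O = (-4 + √(5 + 3)*0) - 1*(-2) = (-4 + √8*0) + 2 = (-4 + (2*√2)*0) + 2 = (-4 + 0) + 2 = -4 + 2 = -2)
√(Z(-4) - 54)*117 + O = √((-6 - 1*(-4)) - 54)*117 - 2 = √((-6 + 4) - 54)*117 - 2 = √(-2 - 54)*117 - 2 = √(-56)*117 - 2 = (2*I*√14)*117 - 2 = 234*I*√14 - 2 = -2 + 234*I*√14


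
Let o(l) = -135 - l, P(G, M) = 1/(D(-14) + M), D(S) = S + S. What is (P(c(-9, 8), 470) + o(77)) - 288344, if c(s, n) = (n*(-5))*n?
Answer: -127541751/442 ≈ -2.8856e+5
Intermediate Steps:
c(s, n) = -5*n**2 (c(s, n) = (-5*n)*n = -5*n**2)
D(S) = 2*S
P(G, M) = 1/(-28 + M) (P(G, M) = 1/(2*(-14) + M) = 1/(-28 + M))
(P(c(-9, 8), 470) + o(77)) - 288344 = (1/(-28 + 470) + (-135 - 1*77)) - 288344 = (1/442 + (-135 - 77)) - 288344 = (1/442 - 212) - 288344 = -93703/442 - 288344 = -127541751/442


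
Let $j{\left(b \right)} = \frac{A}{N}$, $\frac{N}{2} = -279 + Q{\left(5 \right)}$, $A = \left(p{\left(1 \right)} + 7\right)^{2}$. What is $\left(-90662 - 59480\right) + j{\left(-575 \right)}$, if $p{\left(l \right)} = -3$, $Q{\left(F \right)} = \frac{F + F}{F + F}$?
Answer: $- \frac{20869742}{139} \approx -1.5014 \cdot 10^{5}$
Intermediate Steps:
$Q{\left(F \right)} = 1$ ($Q{\left(F \right)} = \frac{2 F}{2 F} = 2 F \frac{1}{2 F} = 1$)
$A = 16$ ($A = \left(-3 + 7\right)^{2} = 4^{2} = 16$)
$N = -556$ ($N = 2 \left(-279 + 1\right) = 2 \left(-278\right) = -556$)
$j{\left(b \right)} = - \frac{4}{139}$ ($j{\left(b \right)} = \frac{16}{-556} = 16 \left(- \frac{1}{556}\right) = - \frac{4}{139}$)
$\left(-90662 - 59480\right) + j{\left(-575 \right)} = \left(-90662 - 59480\right) - \frac{4}{139} = -150142 - \frac{4}{139} = - \frac{20869742}{139}$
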